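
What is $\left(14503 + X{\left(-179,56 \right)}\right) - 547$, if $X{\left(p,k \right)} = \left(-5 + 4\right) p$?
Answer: $14135$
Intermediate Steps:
$X{\left(p,k \right)} = - p$
$\left(14503 + X{\left(-179,56 \right)}\right) - 547 = \left(14503 - -179\right) - 547 = \left(14503 + 179\right) - 547 = 14682 - 547 = 14135$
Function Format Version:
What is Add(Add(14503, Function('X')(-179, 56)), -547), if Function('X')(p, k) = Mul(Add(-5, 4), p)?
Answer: 14135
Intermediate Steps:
Function('X')(p, k) = Mul(-1, p)
Add(Add(14503, Function('X')(-179, 56)), -547) = Add(Add(14503, Mul(-1, -179)), -547) = Add(Add(14503, 179), -547) = Add(14682, -547) = 14135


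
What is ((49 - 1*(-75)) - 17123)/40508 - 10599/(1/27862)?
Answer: -11962390680703/40508 ≈ -2.9531e+8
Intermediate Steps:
((49 - 1*(-75)) - 17123)/40508 - 10599/(1/27862) = ((49 + 75) - 17123)*(1/40508) - 10599/1/27862 = (124 - 17123)*(1/40508) - 10599*27862 = -16999*1/40508 - 295309338 = -16999/40508 - 295309338 = -11962390680703/40508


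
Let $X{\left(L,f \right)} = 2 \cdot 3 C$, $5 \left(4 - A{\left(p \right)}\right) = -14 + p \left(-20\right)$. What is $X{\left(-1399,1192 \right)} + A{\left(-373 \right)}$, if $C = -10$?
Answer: $- \frac{7726}{5} \approx -1545.2$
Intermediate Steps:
$A{\left(p \right)} = \frac{34}{5} + 4 p$ ($A{\left(p \right)} = 4 - \frac{-14 + p \left(-20\right)}{5} = 4 - \frac{-14 - 20 p}{5} = 4 + \left(\frac{14}{5} + 4 p\right) = \frac{34}{5} + 4 p$)
$X{\left(L,f \right)} = -60$ ($X{\left(L,f \right)} = 2 \cdot 3 \left(-10\right) = 6 \left(-10\right) = -60$)
$X{\left(-1399,1192 \right)} + A{\left(-373 \right)} = -60 + \left(\frac{34}{5} + 4 \left(-373\right)\right) = -60 + \left(\frac{34}{5} - 1492\right) = -60 - \frac{7426}{5} = - \frac{7726}{5}$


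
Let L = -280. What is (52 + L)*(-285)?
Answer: 64980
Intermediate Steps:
(52 + L)*(-285) = (52 - 280)*(-285) = -228*(-285) = 64980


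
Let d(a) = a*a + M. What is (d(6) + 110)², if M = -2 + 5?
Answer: 22201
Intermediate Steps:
M = 3
d(a) = 3 + a² (d(a) = a*a + 3 = a² + 3 = 3 + a²)
(d(6) + 110)² = ((3 + 6²) + 110)² = ((3 + 36) + 110)² = (39 + 110)² = 149² = 22201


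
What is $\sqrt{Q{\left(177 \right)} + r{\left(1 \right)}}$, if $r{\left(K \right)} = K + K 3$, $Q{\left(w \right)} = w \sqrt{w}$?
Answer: $\sqrt{4 + 177 \sqrt{177}} \approx 48.568$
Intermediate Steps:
$Q{\left(w \right)} = w^{\frac{3}{2}}$
$r{\left(K \right)} = 4 K$ ($r{\left(K \right)} = K + 3 K = 4 K$)
$\sqrt{Q{\left(177 \right)} + r{\left(1 \right)}} = \sqrt{177^{\frac{3}{2}} + 4 \cdot 1} = \sqrt{177 \sqrt{177} + 4} = \sqrt{4 + 177 \sqrt{177}}$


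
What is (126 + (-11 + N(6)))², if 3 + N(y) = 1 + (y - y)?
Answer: 12769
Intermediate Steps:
N(y) = -2 (N(y) = -3 + (1 + (y - y)) = -3 + (1 + 0) = -3 + 1 = -2)
(126 + (-11 + N(6)))² = (126 + (-11 - 2))² = (126 - 13)² = 113² = 12769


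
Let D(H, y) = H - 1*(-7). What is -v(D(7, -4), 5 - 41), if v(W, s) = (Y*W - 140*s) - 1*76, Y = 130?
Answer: -6784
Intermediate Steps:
D(H, y) = 7 + H (D(H, y) = H + 7 = 7 + H)
v(W, s) = -76 - 140*s + 130*W (v(W, s) = (130*W - 140*s) - 1*76 = (-140*s + 130*W) - 76 = -76 - 140*s + 130*W)
-v(D(7, -4), 5 - 41) = -(-76 - 140*(5 - 41) + 130*(7 + 7)) = -(-76 - 140*(-36) + 130*14) = -(-76 + 5040 + 1820) = -1*6784 = -6784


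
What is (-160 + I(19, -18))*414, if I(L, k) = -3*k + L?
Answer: -36018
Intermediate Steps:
I(L, k) = L - 3*k
(-160 + I(19, -18))*414 = (-160 + (19 - 3*(-18)))*414 = (-160 + (19 + 54))*414 = (-160 + 73)*414 = -87*414 = -36018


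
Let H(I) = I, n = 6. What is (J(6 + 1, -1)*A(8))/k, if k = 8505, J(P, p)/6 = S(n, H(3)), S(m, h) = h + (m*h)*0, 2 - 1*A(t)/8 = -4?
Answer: 32/315 ≈ 0.10159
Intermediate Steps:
A(t) = 48 (A(t) = 16 - 8*(-4) = 16 + 32 = 48)
S(m, h) = h (S(m, h) = h + (h*m)*0 = h + 0 = h)
J(P, p) = 18 (J(P, p) = 6*3 = 18)
(J(6 + 1, -1)*A(8))/k = (18*48)/8505 = 864*(1/8505) = 32/315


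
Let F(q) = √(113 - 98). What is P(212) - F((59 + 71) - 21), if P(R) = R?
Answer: 212 - √15 ≈ 208.13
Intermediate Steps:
F(q) = √15
P(212) - F((59 + 71) - 21) = 212 - √15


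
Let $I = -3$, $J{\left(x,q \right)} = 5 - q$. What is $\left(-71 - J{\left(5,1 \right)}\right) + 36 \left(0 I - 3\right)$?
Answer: $-183$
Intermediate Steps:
$\left(-71 - J{\left(5,1 \right)}\right) + 36 \left(0 I - 3\right) = \left(-71 - \left(5 - 1\right)\right) + 36 \left(0 \left(-3\right) - 3\right) = \left(-71 - \left(5 - 1\right)\right) + 36 \left(0 - 3\right) = \left(-71 - 4\right) + 36 \left(-3\right) = \left(-71 - 4\right) - 108 = -75 - 108 = -183$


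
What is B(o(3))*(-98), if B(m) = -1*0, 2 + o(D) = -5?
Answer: 0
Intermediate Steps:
o(D) = -7 (o(D) = -2 - 5 = -7)
B(m) = 0
B(o(3))*(-98) = 0*(-98) = 0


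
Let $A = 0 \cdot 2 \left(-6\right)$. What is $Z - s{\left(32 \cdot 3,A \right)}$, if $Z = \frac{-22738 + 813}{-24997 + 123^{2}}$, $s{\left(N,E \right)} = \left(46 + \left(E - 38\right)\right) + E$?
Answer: $- \frac{57019}{9868} \approx -5.7782$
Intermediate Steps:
$A = 0$ ($A = 0 \left(-6\right) = 0$)
$s{\left(N,E \right)} = 8 + 2 E$ ($s{\left(N,E \right)} = \left(46 + \left(-38 + E\right)\right) + E = \left(8 + E\right) + E = 8 + 2 E$)
$Z = \frac{21925}{9868}$ ($Z = - \frac{21925}{-24997 + 15129} = - \frac{21925}{-9868} = \left(-21925\right) \left(- \frac{1}{9868}\right) = \frac{21925}{9868} \approx 2.2218$)
$Z - s{\left(32 \cdot 3,A \right)} = \frac{21925}{9868} - \left(8 + 2 \cdot 0\right) = \frac{21925}{9868} - \left(8 + 0\right) = \frac{21925}{9868} - 8 = - \frac{57019}{9868}$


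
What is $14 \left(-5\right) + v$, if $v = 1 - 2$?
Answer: $-71$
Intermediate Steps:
$v = -1$
$14 \left(-5\right) + v = 14 \left(-5\right) - 1 = -70 - 1 = -71$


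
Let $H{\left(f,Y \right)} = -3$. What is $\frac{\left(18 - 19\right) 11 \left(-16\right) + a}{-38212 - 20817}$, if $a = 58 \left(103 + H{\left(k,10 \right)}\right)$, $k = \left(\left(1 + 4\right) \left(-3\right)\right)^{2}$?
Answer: $- \frac{5976}{59029} \approx -0.10124$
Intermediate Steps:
$k = 225$ ($k = \left(5 \left(-3\right)\right)^{2} = \left(-15\right)^{2} = 225$)
$a = 5800$ ($a = 58 \left(103 - 3\right) = 58 \cdot 100 = 5800$)
$\frac{\left(18 - 19\right) 11 \left(-16\right) + a}{-38212 - 20817} = \frac{\left(18 - 19\right) 11 \left(-16\right) + 5800}{-38212 - 20817} = \frac{\left(-1\right) 11 \left(-16\right) + 5800}{-59029} = \left(\left(-11\right) \left(-16\right) + 5800\right) \left(- \frac{1}{59029}\right) = \left(176 + 5800\right) \left(- \frac{1}{59029}\right) = 5976 \left(- \frac{1}{59029}\right) = - \frac{5976}{59029}$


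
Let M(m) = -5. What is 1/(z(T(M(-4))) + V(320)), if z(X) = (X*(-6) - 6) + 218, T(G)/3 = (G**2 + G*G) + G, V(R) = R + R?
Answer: 1/42 ≈ 0.023810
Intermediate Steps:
V(R) = 2*R
T(G) = 3*G + 6*G**2 (T(G) = 3*((G**2 + G*G) + G) = 3*((G**2 + G**2) + G) = 3*(2*G**2 + G) = 3*(G + 2*G**2) = 3*G + 6*G**2)
z(X) = 212 - 6*X (z(X) = (-6*X - 6) + 218 = (-6 - 6*X) + 218 = 212 - 6*X)
1/(z(T(M(-4))) + V(320)) = 1/((212 - 18*(-5)*(1 + 2*(-5))) + 2*320) = 1/((212 - 18*(-5)*(1 - 10)) + 640) = 1/((212 - 18*(-5)*(-9)) + 640) = 1/((212 - 6*135) + 640) = 1/((212 - 810) + 640) = 1/(-598 + 640) = 1/42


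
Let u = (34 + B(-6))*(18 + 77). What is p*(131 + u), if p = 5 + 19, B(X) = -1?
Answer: 78384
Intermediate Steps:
p = 24
u = 3135 (u = (34 - 1)*(18 + 77) = 33*95 = 3135)
p*(131 + u) = 24*(131 + 3135) = 24*3266 = 78384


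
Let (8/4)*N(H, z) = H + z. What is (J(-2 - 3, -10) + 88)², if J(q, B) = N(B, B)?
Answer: 6084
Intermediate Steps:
N(H, z) = H/2 + z/2 (N(H, z) = (H + z)/2 = H/2 + z/2)
J(q, B) = B (J(q, B) = B/2 + B/2 = B)
(J(-2 - 3, -10) + 88)² = (-10 + 88)² = 78² = 6084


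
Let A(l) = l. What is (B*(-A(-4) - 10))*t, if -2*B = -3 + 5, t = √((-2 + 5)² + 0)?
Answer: 18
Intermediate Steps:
t = 3 (t = √(3² + 0) = √(9 + 0) = √9 = 3)
B = -1 (B = -(-3 + 5)/2 = -½*2 = -1)
(B*(-A(-4) - 10))*t = -(-1*(-4) - 10)*3 = -(4 - 10)*3 = -1*(-6)*3 = 6*3 = 18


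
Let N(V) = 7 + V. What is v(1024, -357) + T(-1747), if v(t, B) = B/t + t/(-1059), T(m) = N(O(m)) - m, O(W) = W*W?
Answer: 3311548030769/1084416 ≈ 3.0538e+6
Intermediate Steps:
O(W) = W²
T(m) = 7 + m² - m (T(m) = (7 + m²) - m = 7 + m² - m)
v(t, B) = -t/1059 + B/t (v(t, B) = B/t + t*(-1/1059) = B/t - t/1059 = -t/1059 + B/t)
v(1024, -357) + T(-1747) = (-1/1059*1024 - 357/1024) + (7 + (-1747)² - 1*(-1747)) = (-1024/1059 - 357*1/1024) + (7 + 3052009 + 1747) = (-1024/1059 - 357/1024) + 3053763 = -1426639/1084416 + 3053763 = 3311548030769/1084416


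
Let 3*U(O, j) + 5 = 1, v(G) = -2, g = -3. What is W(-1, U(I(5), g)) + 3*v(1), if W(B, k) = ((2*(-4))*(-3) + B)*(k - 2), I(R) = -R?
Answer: -248/3 ≈ -82.667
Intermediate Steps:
U(O, j) = -4/3 (U(O, j) = -5/3 + (⅓)*1 = -5/3 + ⅓ = -4/3)
W(B, k) = (-2 + k)*(24 + B) (W(B, k) = (-8*(-3) + B)*(-2 + k) = (24 + B)*(-2 + k) = (-2 + k)*(24 + B))
W(-1, U(I(5), g)) + 3*v(1) = (-48 - 2*(-1) + 24*(-4/3) - 1*(-4/3)) + 3*(-2) = (-48 + 2 - 32 + 4/3) - 6 = -230/3 - 6 = -248/3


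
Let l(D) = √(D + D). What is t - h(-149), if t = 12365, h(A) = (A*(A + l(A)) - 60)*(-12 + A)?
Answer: 3577066 - 23989*I*√298 ≈ 3.5771e+6 - 4.1411e+5*I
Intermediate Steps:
l(D) = √2*√D (l(D) = √(2*D) = √2*√D)
h(A) = (-60 + A*(A + √2*√A))*(-12 + A) (h(A) = (A*(A + √2*√A) - 60)*(-12 + A) = (-60 + A*(A + √2*√A))*(-12 + A))
t - h(-149) = 12365 - (720 + (-149)³ - 60*(-149) - 12*(-149)² + √2*(-149)^(5/2) - 12*√2*(-149)^(3/2)) = 12365 - (720 - 3307949 + 8940 - 12*22201 + √2*(22201*I*√149) - 12*√2*(-149*I*√149)) = 12365 - (720 - 3307949 + 8940 - 266412 + 22201*I*√298 + 1788*I*√298) = 12365 - (-3564701 + 23989*I*√298) = 12365 + (3564701 - 23989*I*√298) = 3577066 - 23989*I*√298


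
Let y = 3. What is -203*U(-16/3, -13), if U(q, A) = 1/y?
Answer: -203/3 ≈ -67.667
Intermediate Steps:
U(q, A) = ⅓ (U(q, A) = 1/3 = ⅓)
-203*U(-16/3, -13) = -203*⅓ = -203/3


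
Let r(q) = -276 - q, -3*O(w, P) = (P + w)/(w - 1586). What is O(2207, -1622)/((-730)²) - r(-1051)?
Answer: -17098096513/22062060 ≈ -775.00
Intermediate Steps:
O(w, P) = -(P + w)/(3*(-1586 + w)) (O(w, P) = -(P + w)/(3*(w - 1586)) = -(P + w)/(3*(-1586 + w)))
O(2207, -1622)/((-730)²) - r(-1051) = ((-1*(-1622) - 1*2207)/(3*(-1586 + 2207)))/((-730)²) - (-276 - 1*(-1051)) = ((⅓)*(1622 - 2207)/621)/532900 - (-276 + 1051) = ((⅓)*(1/621)*(-585))*(1/532900) - 1*775 = -65/207*1/532900 - 775 = -13/22062060 - 775 = -17098096513/22062060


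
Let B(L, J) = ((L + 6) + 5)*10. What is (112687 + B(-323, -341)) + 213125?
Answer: 322692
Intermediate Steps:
B(L, J) = 110 + 10*L (B(L, J) = ((6 + L) + 5)*10 = (11 + L)*10 = 110 + 10*L)
(112687 + B(-323, -341)) + 213125 = (112687 + (110 + 10*(-323))) + 213125 = (112687 + (110 - 3230)) + 213125 = (112687 - 3120) + 213125 = 109567 + 213125 = 322692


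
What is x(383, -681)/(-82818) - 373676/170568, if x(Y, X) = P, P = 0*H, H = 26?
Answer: -93419/42642 ≈ -2.1908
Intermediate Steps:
P = 0 (P = 0*26 = 0)
x(Y, X) = 0
x(383, -681)/(-82818) - 373676/170568 = 0/(-82818) - 373676/170568 = 0*(-1/82818) - 373676*1/170568 = 0 - 93419/42642 = -93419/42642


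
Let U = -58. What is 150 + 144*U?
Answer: -8202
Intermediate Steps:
150 + 144*U = 150 + 144*(-58) = 150 - 8352 = -8202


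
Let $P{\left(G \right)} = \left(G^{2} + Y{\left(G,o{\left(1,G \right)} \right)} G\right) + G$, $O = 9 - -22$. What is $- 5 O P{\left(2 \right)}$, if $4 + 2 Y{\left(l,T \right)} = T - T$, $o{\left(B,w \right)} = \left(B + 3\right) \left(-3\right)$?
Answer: $-310$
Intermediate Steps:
$o{\left(B,w \right)} = -9 - 3 B$ ($o{\left(B,w \right)} = \left(3 + B\right) \left(-3\right) = -9 - 3 B$)
$Y{\left(l,T \right)} = -2$ ($Y{\left(l,T \right)} = -2 + \frac{T - T}{2} = -2 + \frac{1}{2} \cdot 0 = -2 + 0 = -2$)
$O = 31$ ($O = 9 + 22 = 31$)
$P{\left(G \right)} = G^{2} - G$ ($P{\left(G \right)} = \left(G^{2} - 2 G\right) + G = G^{2} - G$)
$- 5 O P{\left(2 \right)} = \left(-5\right) 31 \cdot 2 \left(-1 + 2\right) = - 155 \cdot 2 \cdot 1 = \left(-155\right) 2 = -310$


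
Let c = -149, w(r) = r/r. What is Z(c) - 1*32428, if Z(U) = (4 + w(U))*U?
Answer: -33173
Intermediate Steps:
w(r) = 1
Z(U) = 5*U (Z(U) = (4 + 1)*U = 5*U)
Z(c) - 1*32428 = 5*(-149) - 1*32428 = -745 - 32428 = -33173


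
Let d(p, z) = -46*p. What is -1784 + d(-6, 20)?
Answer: -1508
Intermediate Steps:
-1784 + d(-6, 20) = -1784 - 46*(-6) = -1784 + 276 = -1508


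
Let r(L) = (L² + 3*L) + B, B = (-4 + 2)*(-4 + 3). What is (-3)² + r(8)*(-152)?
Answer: -13671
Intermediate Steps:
B = 2 (B = -2*(-1) = 2)
r(L) = 2 + L² + 3*L (r(L) = (L² + 3*L) + 2 = 2 + L² + 3*L)
(-3)² + r(8)*(-152) = (-3)² + (2 + 8² + 3*8)*(-152) = 9 + (2 + 64 + 24)*(-152) = 9 + 90*(-152) = 9 - 13680 = -13671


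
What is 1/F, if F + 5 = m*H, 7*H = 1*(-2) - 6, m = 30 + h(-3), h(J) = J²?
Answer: -7/347 ≈ -0.020173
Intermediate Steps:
m = 39 (m = 30 + (-3)² = 30 + 9 = 39)
H = -8/7 (H = (1*(-2) - 6)/7 = (-2 - 6)/7 = (⅐)*(-8) = -8/7 ≈ -1.1429)
F = -347/7 (F = -5 + 39*(-8/7) = -5 - 312/7 = -347/7 ≈ -49.571)
1/F = 1/(-347/7) = -7/347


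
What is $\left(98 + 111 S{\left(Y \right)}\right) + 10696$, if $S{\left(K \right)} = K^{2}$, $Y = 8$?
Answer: $17898$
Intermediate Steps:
$\left(98 + 111 S{\left(Y \right)}\right) + 10696 = \left(98 + 111 \cdot 8^{2}\right) + 10696 = \left(98 + 111 \cdot 64\right) + 10696 = \left(98 + 7104\right) + 10696 = 7202 + 10696 = 17898$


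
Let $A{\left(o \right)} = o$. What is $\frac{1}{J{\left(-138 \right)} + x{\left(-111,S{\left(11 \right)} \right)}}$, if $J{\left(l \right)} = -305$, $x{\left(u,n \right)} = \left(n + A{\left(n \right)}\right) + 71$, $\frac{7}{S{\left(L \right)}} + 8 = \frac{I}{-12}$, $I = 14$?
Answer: $- \frac{55}{12954} \approx -0.0042458$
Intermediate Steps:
$S{\left(L \right)} = - \frac{42}{55}$ ($S{\left(L \right)} = \frac{7}{-8 + \frac{14}{-12}} = \frac{7}{-8 + 14 \left(- \frac{1}{12}\right)} = \frac{7}{-8 - \frac{7}{6}} = \frac{7}{- \frac{55}{6}} = 7 \left(- \frac{6}{55}\right) = - \frac{42}{55}$)
$x{\left(u,n \right)} = 71 + 2 n$ ($x{\left(u,n \right)} = \left(n + n\right) + 71 = 2 n + 71 = 71 + 2 n$)
$\frac{1}{J{\left(-138 \right)} + x{\left(-111,S{\left(11 \right)} \right)}} = \frac{1}{-305 + \left(71 + 2 \left(- \frac{42}{55}\right)\right)} = \frac{1}{-305 + \left(71 - \frac{84}{55}\right)} = \frac{1}{-305 + \frac{3821}{55}} = \frac{1}{- \frac{12954}{55}} = - \frac{55}{12954}$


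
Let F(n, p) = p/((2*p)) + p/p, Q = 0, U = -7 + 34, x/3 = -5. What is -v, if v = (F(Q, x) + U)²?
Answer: -3249/4 ≈ -812.25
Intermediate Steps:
x = -15 (x = 3*(-5) = -15)
U = 27
F(n, p) = 3/2 (F(n, p) = p*(1/(2*p)) + 1 = ½ + 1 = 3/2)
v = 3249/4 (v = (3/2 + 27)² = (57/2)² = 3249/4 ≈ 812.25)
-v = -1*3249/4 = -3249/4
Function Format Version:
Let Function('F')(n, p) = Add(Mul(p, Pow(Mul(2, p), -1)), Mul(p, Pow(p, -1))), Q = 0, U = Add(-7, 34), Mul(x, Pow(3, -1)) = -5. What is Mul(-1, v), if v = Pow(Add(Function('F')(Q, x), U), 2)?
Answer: Rational(-3249, 4) ≈ -812.25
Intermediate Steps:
x = -15 (x = Mul(3, -5) = -15)
U = 27
Function('F')(n, p) = Rational(3, 2) (Function('F')(n, p) = Add(Mul(p, Mul(Rational(1, 2), Pow(p, -1))), 1) = Add(Rational(1, 2), 1) = Rational(3, 2))
v = Rational(3249, 4) (v = Pow(Add(Rational(3, 2), 27), 2) = Pow(Rational(57, 2), 2) = Rational(3249, 4) ≈ 812.25)
Mul(-1, v) = Mul(-1, Rational(3249, 4)) = Rational(-3249, 4)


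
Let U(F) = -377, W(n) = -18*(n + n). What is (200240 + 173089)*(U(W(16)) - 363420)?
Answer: -135815970213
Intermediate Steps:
W(n) = -36*n
(200240 + 173089)*(U(W(16)) - 363420) = (200240 + 173089)*(-377 - 363420) = 373329*(-363797) = -135815970213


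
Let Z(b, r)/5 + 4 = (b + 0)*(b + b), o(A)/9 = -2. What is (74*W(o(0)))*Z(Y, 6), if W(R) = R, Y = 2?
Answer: -26640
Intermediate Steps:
o(A) = -18 (o(A) = 9*(-2) = -18)
Z(b, r) = -20 + 10*b**2 (Z(b, r) = -20 + 5*((b + 0)*(b + b)) = -20 + 5*(b*(2*b)) = -20 + 5*(2*b**2) = -20 + 10*b**2)
(74*W(o(0)))*Z(Y, 6) = (74*(-18))*(-20 + 10*2**2) = -1332*(-20 + 10*4) = -1332*(-20 + 40) = -1332*20 = -26640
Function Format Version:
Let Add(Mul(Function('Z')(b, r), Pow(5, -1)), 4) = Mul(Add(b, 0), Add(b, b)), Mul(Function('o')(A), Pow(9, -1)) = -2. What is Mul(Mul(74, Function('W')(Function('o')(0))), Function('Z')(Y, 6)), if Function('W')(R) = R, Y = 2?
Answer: -26640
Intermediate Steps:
Function('o')(A) = -18 (Function('o')(A) = Mul(9, -2) = -18)
Function('Z')(b, r) = Add(-20, Mul(10, Pow(b, 2))) (Function('Z')(b, r) = Add(-20, Mul(5, Mul(Add(b, 0), Add(b, b)))) = Add(-20, Mul(5, Mul(b, Mul(2, b)))) = Add(-20, Mul(5, Mul(2, Pow(b, 2)))) = Add(-20, Mul(10, Pow(b, 2))))
Mul(Mul(74, Function('W')(Function('o')(0))), Function('Z')(Y, 6)) = Mul(Mul(74, -18), Add(-20, Mul(10, Pow(2, 2)))) = Mul(-1332, Add(-20, Mul(10, 4))) = Mul(-1332, Add(-20, 40)) = Mul(-1332, 20) = -26640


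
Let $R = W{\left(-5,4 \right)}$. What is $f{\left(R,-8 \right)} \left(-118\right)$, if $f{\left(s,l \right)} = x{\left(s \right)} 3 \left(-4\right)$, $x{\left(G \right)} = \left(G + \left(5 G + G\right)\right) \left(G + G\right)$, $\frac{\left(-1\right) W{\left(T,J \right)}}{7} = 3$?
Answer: $8742384$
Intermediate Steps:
$W{\left(T,J \right)} = -21$ ($W{\left(T,J \right)} = \left(-7\right) 3 = -21$)
$R = -21$
$x{\left(G \right)} = 14 G^{2}$ ($x{\left(G \right)} = \left(G + 6 G\right) 2 G = 7 G 2 G = 14 G^{2}$)
$f{\left(s,l \right)} = - 168 s^{2}$ ($f{\left(s,l \right)} = 14 s^{2} \cdot 3 \left(-4\right) = 42 s^{2} \left(-4\right) = - 168 s^{2}$)
$f{\left(R,-8 \right)} \left(-118\right) = - 168 \left(-21\right)^{2} \left(-118\right) = \left(-168\right) 441 \left(-118\right) = \left(-74088\right) \left(-118\right) = 8742384$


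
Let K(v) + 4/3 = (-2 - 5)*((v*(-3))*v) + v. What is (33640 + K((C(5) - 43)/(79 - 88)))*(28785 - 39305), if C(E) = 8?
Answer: -9646040480/27 ≈ -3.5726e+8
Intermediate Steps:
K(v) = -4/3 + v + 21*v**2 (K(v) = -4/3 + ((-2 - 5)*((v*(-3))*v) + v) = -4/3 + (-7*(-3*v)*v + v) = -4/3 + (-(-21)*v**2 + v) = -4/3 + (21*v**2 + v) = -4/3 + (v + 21*v**2) = -4/3 + v + 21*v**2)
(33640 + K((C(5) - 43)/(79 - 88)))*(28785 - 39305) = (33640 + (-4/3 + (8 - 43)/(79 - 88) + 21*((8 - 43)/(79 - 88))**2))*(28785 - 39305) = (33640 + (-4/3 - 35/(-9) + 21*(-35/(-9))**2))*(-10520) = (33640 + (-4/3 - 35*(-1/9) + 21*(-35*(-1/9))**2))*(-10520) = (33640 + (-4/3 + 35/9 + 21*(35/9)**2))*(-10520) = (33640 + (-4/3 + 35/9 + 21*(1225/81)))*(-10520) = (33640 + (-4/3 + 35/9 + 8575/27))*(-10520) = (33640 + 8644/27)*(-10520) = (916924/27)*(-10520) = -9646040480/27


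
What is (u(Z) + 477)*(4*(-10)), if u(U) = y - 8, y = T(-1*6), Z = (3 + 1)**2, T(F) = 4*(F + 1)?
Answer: -17960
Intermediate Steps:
T(F) = 4 + 4*F (T(F) = 4*(1 + F) = 4 + 4*F)
Z = 16 (Z = 4**2 = 16)
y = -20 (y = 4 + 4*(-1*6) = 4 + 4*(-6) = 4 - 24 = -20)
u(U) = -28 (u(U) = -20 - 8 = -28)
(u(Z) + 477)*(4*(-10)) = (-28 + 477)*(4*(-10)) = 449*(-40) = -17960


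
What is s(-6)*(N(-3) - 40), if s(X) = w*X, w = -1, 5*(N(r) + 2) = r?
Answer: -1278/5 ≈ -255.60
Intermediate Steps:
N(r) = -2 + r/5
s(X) = -X
s(-6)*(N(-3) - 40) = (-1*(-6))*((-2 + (⅕)*(-3)) - 40) = 6*((-2 - ⅗) - 40) = 6*(-13/5 - 40) = 6*(-213/5) = -1278/5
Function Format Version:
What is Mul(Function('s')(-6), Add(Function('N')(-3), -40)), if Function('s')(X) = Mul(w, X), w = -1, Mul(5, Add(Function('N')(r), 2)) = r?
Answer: Rational(-1278, 5) ≈ -255.60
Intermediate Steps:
Function('N')(r) = Add(-2, Mul(Rational(1, 5), r))
Function('s')(X) = Mul(-1, X)
Mul(Function('s')(-6), Add(Function('N')(-3), -40)) = Mul(Mul(-1, -6), Add(Add(-2, Mul(Rational(1, 5), -3)), -40)) = Mul(6, Add(Add(-2, Rational(-3, 5)), -40)) = Mul(6, Add(Rational(-13, 5), -40)) = Mul(6, Rational(-213, 5)) = Rational(-1278, 5)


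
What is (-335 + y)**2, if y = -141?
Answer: 226576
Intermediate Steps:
(-335 + y)**2 = (-335 - 141)**2 = (-476)**2 = 226576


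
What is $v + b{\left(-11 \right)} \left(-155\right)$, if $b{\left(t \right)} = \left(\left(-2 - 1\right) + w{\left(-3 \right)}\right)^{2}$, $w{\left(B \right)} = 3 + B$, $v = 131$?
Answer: $-1264$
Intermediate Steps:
$b{\left(t \right)} = 9$ ($b{\left(t \right)} = \left(\left(-2 - 1\right) + \left(3 - 3\right)\right)^{2} = \left(-3 + 0\right)^{2} = \left(-3\right)^{2} = 9$)
$v + b{\left(-11 \right)} \left(-155\right) = 131 + 9 \left(-155\right) = 131 - 1395 = -1264$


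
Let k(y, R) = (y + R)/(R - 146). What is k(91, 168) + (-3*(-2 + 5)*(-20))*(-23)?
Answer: -90821/22 ≈ -4128.2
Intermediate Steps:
k(y, R) = (R + y)/(-146 + R)
k(91, 168) + (-3*(-2 + 5)*(-20))*(-23) = (168 + 91)/(-146 + 168) + (-3*(-2 + 5)*(-20))*(-23) = 259/22 + (-3*3*(-20))*(-23) = (1/22)*259 - 9*(-20)*(-23) = 259/22 + 180*(-23) = 259/22 - 4140 = -90821/22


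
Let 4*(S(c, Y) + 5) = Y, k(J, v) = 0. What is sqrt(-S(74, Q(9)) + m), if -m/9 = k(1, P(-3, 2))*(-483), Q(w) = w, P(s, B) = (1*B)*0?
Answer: sqrt(11)/2 ≈ 1.6583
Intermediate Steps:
P(s, B) = 0 (P(s, B) = B*0 = 0)
S(c, Y) = -5 + Y/4
m = 0 (m = -0*(-483) = -9*0 = 0)
sqrt(-S(74, Q(9)) + m) = sqrt(-(-5 + (1/4)*9) + 0) = sqrt(-(-5 + 9/4) + 0) = sqrt(-1*(-11/4) + 0) = sqrt(11/4 + 0) = sqrt(11/4) = sqrt(11)/2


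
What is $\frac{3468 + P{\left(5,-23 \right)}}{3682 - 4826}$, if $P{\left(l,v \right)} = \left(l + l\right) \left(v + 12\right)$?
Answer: $- \frac{1679}{572} \approx -2.9353$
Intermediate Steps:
$P{\left(l,v \right)} = 2 l \left(12 + v\right)$
$\frac{3468 + P{\left(5,-23 \right)}}{3682 - 4826} = \frac{3468 + 2 \cdot 5 \left(12 - 23\right)}{3682 - 4826} = \frac{3468 + 2 \cdot 5 \left(-11\right)}{-1144} = \left(3468 - 110\right) \left(- \frac{1}{1144}\right) = 3358 \left(- \frac{1}{1144}\right) = - \frac{1679}{572}$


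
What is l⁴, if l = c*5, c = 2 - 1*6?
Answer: 160000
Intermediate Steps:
c = -4 (c = 2 - 6 = -4)
l = -20 (l = -4*5 = -20)
l⁴ = (-20)⁴ = 160000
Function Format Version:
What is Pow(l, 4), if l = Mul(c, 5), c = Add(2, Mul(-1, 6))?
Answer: 160000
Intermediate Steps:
c = -4 (c = Add(2, -6) = -4)
l = -20 (l = Mul(-4, 5) = -20)
Pow(l, 4) = Pow(-20, 4) = 160000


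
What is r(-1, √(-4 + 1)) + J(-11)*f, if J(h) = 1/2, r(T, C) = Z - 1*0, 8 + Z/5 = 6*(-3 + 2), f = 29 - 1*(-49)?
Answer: -31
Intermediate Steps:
f = 78 (f = 29 + 49 = 78)
Z = -70 (Z = -40 + 5*(6*(-3 + 2)) = -40 + 5*(6*(-1)) = -40 + 5*(-6) = -40 - 30 = -70)
r(T, C) = -70 (r(T, C) = -70 - 1*0 = -70 + 0 = -70)
J(h) = ½
r(-1, √(-4 + 1)) + J(-11)*f = -70 + (½)*78 = -70 + 39 = -31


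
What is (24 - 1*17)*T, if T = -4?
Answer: -28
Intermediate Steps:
(24 - 1*17)*T = (24 - 1*17)*(-4) = (24 - 17)*(-4) = 7*(-4) = -28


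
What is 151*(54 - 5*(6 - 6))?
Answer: 8154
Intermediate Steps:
151*(54 - 5*(6 - 6)) = 151*(54 - 5*0) = 151*(54 + 0) = 151*54 = 8154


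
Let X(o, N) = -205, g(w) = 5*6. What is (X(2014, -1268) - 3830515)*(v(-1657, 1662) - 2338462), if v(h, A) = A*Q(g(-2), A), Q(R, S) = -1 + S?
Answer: -1617023526400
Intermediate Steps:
g(w) = 30
v(h, A) = A*(-1 + A)
(X(2014, -1268) - 3830515)*(v(-1657, 1662) - 2338462) = (-205 - 3830515)*(1662*(-1 + 1662) - 2338462) = -3830720*(1662*1661 - 2338462) = -3830720*(2760582 - 2338462) = -3830720*422120 = -1617023526400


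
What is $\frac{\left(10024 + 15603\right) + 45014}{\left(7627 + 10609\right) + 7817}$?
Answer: $\frac{70641}{26053} \approx 2.7114$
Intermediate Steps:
$\frac{\left(10024 + 15603\right) + 45014}{\left(7627 + 10609\right) + 7817} = \frac{25627 + 45014}{18236 + 7817} = \frac{70641}{26053}$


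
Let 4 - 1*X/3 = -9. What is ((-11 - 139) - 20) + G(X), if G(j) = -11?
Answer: -181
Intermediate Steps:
X = 39 (X = 12 - 3*(-9) = 12 + 27 = 39)
((-11 - 139) - 20) + G(X) = ((-11 - 139) - 20) - 11 = (-150 - 20) - 11 = -170 - 11 = -181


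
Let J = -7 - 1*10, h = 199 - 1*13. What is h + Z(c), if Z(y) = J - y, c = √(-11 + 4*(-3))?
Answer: 169 - I*√23 ≈ 169.0 - 4.7958*I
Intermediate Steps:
h = 186 (h = 199 - 13 = 186)
J = -17 (J = -7 - 10 = -17)
c = I*√23 (c = √(-11 - 12) = √(-23) = I*√23 ≈ 4.7958*I)
Z(y) = -17 - y
h + Z(c) = 186 + (-17 - I*√23) = 169 - I*√23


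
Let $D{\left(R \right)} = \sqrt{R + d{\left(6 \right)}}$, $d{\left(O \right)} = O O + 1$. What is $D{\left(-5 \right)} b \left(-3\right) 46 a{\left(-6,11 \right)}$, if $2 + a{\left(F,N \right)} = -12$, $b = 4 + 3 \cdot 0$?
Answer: $30912 \sqrt{2} \approx 43716.0$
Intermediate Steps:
$b = 4$ ($b = 4 + 0 = 4$)
$a{\left(F,N \right)} = -14$ ($a{\left(F,N \right)} = -2 - 12 = -14$)
$d{\left(O \right)} = 1 + O^{2}$ ($d{\left(O \right)} = O^{2} + 1 = 1 + O^{2}$)
$D{\left(R \right)} = \sqrt{37 + R}$ ($D{\left(R \right)} = \sqrt{R + \left(1 + 6^{2}\right)} = \sqrt{R + \left(1 + 36\right)} = \sqrt{R + 37} = \sqrt{37 + R}$)
$D{\left(-5 \right)} b \left(-3\right) 46 a{\left(-6,11 \right)} = \sqrt{37 - 5} \cdot 4 \left(-3\right) 46 \left(-14\right) = \sqrt{32} \cdot 4 \left(-3\right) 46 \left(-14\right) = 4 \sqrt{2} \cdot 4 \left(-3\right) 46 \left(-14\right) = 16 \sqrt{2} \left(-3\right) 46 \left(-14\right) = - 48 \sqrt{2} \cdot 46 \left(-14\right) = - 2208 \sqrt{2} \left(-14\right) = 30912 \sqrt{2}$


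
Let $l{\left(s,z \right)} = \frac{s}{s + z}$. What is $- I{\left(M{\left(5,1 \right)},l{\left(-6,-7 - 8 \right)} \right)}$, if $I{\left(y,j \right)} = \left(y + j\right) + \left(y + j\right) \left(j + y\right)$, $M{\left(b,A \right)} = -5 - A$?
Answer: $- \frac{1320}{49} \approx -26.939$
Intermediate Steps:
$I{\left(y,j \right)} = j + y + \left(j + y\right)^{2}$ ($I{\left(y,j \right)} = \left(j + y\right) + \left(j + y\right) \left(j + y\right) = \left(j + y\right) + \left(j + y\right)^{2} = j + y + \left(j + y\right)^{2}$)
$- I{\left(M{\left(5,1 \right)},l{\left(-6,-7 - 8 \right)} \right)} = - (- \frac{6}{-6 - 15} - 6 + \left(- \frac{6}{-6 - 15} - 6\right)^{2}) = - (- \frac{6}{-21} - 6 + \left(- \frac{6}{-21} - 6\right)^{2}) = - (\left(-6\right) \left(- \frac{1}{21}\right) - 6 + \left(\left(-6\right) \left(- \frac{1}{21}\right) - 6\right)^{2}) = - (\frac{2}{7} - 6 + \left(\frac{2}{7} - 6\right)^{2}) = - (\frac{2}{7} - 6 + \left(- \frac{40}{7}\right)^{2}) = - (\frac{2}{7} - 6 + \frac{1600}{49}) = \left(-1\right) \frac{1320}{49} = - \frac{1320}{49}$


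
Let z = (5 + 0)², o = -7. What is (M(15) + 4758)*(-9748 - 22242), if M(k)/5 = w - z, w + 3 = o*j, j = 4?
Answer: -143251220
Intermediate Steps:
w = -31 (w = -3 - 7*4 = -3 - 28 = -31)
z = 25 (z = 5² = 25)
M(k) = -280 (M(k) = 5*(-31 - 1*25) = 5*(-31 - 25) = 5*(-56) = -280)
(M(15) + 4758)*(-9748 - 22242) = (-280 + 4758)*(-9748 - 22242) = 4478*(-31990) = -143251220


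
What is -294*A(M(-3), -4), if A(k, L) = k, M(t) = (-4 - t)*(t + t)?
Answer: -1764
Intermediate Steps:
M(t) = 2*t*(-4 - t) (M(t) = (-4 - t)*(2*t) = 2*t*(-4 - t))
-294*A(M(-3), -4) = -(-588)*(-3)*(4 - 3) = -(-588)*(-3) = -294*6 = -1764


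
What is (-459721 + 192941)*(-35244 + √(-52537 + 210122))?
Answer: 9402394320 - 266780*√157585 ≈ 9.2965e+9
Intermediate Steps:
(-459721 + 192941)*(-35244 + √(-52537 + 210122)) = -266780*(-35244 + √157585) = 9402394320 - 266780*√157585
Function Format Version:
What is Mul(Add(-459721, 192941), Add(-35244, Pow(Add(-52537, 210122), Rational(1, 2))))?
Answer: Add(9402394320, Mul(-266780, Pow(157585, Rational(1, 2)))) ≈ 9.2965e+9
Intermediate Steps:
Mul(Add(-459721, 192941), Add(-35244, Pow(Add(-52537, 210122), Rational(1, 2)))) = Mul(-266780, Add(-35244, Pow(157585, Rational(1, 2)))) = Add(9402394320, Mul(-266780, Pow(157585, Rational(1, 2))))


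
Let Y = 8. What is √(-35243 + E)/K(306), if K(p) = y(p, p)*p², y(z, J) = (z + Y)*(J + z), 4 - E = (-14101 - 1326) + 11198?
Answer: I*√31010/17993842848 ≈ 9.7865e-9*I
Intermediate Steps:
E = 4233 (E = 4 - ((-14101 - 1326) + 11198) = 4 - (-15427 + 11198) = 4 - 1*(-4229) = 4 + 4229 = 4233)
y(z, J) = (8 + z)*(J + z) (y(z, J) = (z + 8)*(J + z) = (8 + z)*(J + z))
K(p) = p²*(2*p² + 16*p) (K(p) = (p² + 8*p + 8*p + p*p)*p² = (p² + 8*p + 8*p + p²)*p² = (2*p² + 16*p)*p² = p²*(2*p² + 16*p))
√(-35243 + E)/K(306) = √(-35243 + 4233)/((2*306³*(8 + 306))) = √(-31010)/((2*28652616*314)) = (I*√31010)/17993842848 = (I*√31010)*(1/17993842848) = I*√31010/17993842848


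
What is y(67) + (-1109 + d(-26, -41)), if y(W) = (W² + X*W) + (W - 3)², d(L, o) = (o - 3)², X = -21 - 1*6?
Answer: 7603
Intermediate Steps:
X = -27 (X = -21 - 6 = -27)
d(L, o) = (-3 + o)²
y(W) = W² + (-3 + W)² - 27*W (y(W) = (W² - 27*W) + (W - 3)² = (W² - 27*W) + (-3 + W)² = W² + (-3 + W)² - 27*W)
y(67) + (-1109 + d(-26, -41)) = (9 - 33*67 + 2*67²) + (-1109 + (-3 - 41)²) = (9 - 2211 + 2*4489) + (-1109 + (-44)²) = (9 - 2211 + 8978) + (-1109 + 1936) = 6776 + 827 = 7603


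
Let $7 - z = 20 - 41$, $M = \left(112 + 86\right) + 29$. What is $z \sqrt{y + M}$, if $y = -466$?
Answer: $28 i \sqrt{239} \approx 432.87 i$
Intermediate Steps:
$M = 227$ ($M = 198 + 29 = 227$)
$z = 28$ ($z = 7 - \left(20 - 41\right) = 7 - -21 = 7 + 21 = 28$)
$z \sqrt{y + M} = 28 \sqrt{-466 + 227} = 28 \sqrt{-239} = 28 i \sqrt{239}$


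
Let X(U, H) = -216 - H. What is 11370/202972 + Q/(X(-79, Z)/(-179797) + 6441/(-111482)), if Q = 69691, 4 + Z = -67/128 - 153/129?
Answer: -390138162314358622085983/316889897933515830 ≈ -1.2311e+6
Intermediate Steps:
Z = -31425/5504 (Z = -4 + (-67/128 - 153/129) = -4 + (-67*1/128 - 153*1/129) = -4 + (-67/128 - 51/43) = -4 - 9409/5504 = -31425/5504 ≈ -5.7095)
11370/202972 + Q/(X(-79, Z)/(-179797) + 6441/(-111482)) = 11370/202972 + 69691/((-216 - 1*(-31425/5504))/(-179797) + 6441/(-111482)) = 11370*(1/202972) + 69691/((-216 + 31425/5504)*(-1/179797) + 6441*(-1/111482)) = 5685/101486 + 69691/(-1157439/5504*(-1/179797) - 6441/111482) = 5685/101486 + 69691/(1157439/989602688 - 6441/111482) = 5685/101486 + 69691/(-3122498649405/55161443431808) = 5685/101486 + 69691*(-55161443431808/3122498649405) = 5685/101486 - 3844256154206131328/3122498649405 = -390138162314358622085983/316889897933515830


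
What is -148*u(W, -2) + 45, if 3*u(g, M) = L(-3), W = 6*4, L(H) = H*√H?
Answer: 45 + 148*I*√3 ≈ 45.0 + 256.34*I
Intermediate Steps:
L(H) = H^(3/2)
W = 24
u(g, M) = -I*√3 (u(g, M) = (-3)^(3/2)/3 = (-3*I*√3)/3 = -I*√3)
-148*u(W, -2) + 45 = -(-148)*I*√3 + 45 = 148*I*√3 + 45 = 45 + 148*I*√3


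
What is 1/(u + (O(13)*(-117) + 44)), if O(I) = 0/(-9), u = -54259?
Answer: -1/54215 ≈ -1.8445e-5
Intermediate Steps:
O(I) = 0 (O(I) = 0*(-⅑) = 0)
1/(u + (O(13)*(-117) + 44)) = 1/(-54259 + (0*(-117) + 44)) = 1/(-54259 + (0 + 44)) = 1/(-54259 + 44) = 1/(-54215) = -1/54215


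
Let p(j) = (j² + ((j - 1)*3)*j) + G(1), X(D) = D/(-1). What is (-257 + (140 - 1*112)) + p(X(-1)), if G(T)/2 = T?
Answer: -226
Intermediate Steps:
G(T) = 2*T
X(D) = -D (X(D) = D*(-1) = -D)
p(j) = 2 + j² + j*(-3 + 3*j) (p(j) = (j² + ((j - 1)*3)*j) + 2*1 = (j² + ((-1 + j)*3)*j) + 2 = (j² + (-3 + 3*j)*j) + 2 = (j² + j*(-3 + 3*j)) + 2 = 2 + j² + j*(-3 + 3*j))
(-257 + (140 - 1*112)) + p(X(-1)) = (-257 + (140 - 1*112)) + (2 - (-3)*(-1) + 4*(-1*(-1))²) = (-257 + (140 - 112)) + (2 - 3*1 + 4*1²) = (-257 + 28) + (2 - 3 + 4*1) = -229 + (2 - 3 + 4) = -229 + 3 = -226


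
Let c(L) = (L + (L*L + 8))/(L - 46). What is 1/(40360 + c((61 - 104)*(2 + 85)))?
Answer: 541/19835996 ≈ 2.7274e-5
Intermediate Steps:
c(L) = (8 + L + L²)/(-46 + L) (c(L) = (L + (L² + 8))/(-46 + L) = (L + (8 + L²))/(-46 + L) = (8 + L + L²)/(-46 + L))
1/(40360 + c((61 - 104)*(2 + 85))) = 1/(40360 + (8 + (61 - 104)*(2 + 85) + ((61 - 104)*(2 + 85))²)/(-46 + (61 - 104)*(2 + 85))) = 1/(40360 + (8 - 43*87 + (-43*87)²)/(-46 - 43*87)) = 1/(40360 + (8 - 3741 + (-3741)²)/(-46 - 3741)) = 1/(40360 + (8 - 3741 + 13995081)/(-3787)) = 1/(40360 - 1/3787*13991348) = 1/(40360 - 1998764/541) = 1/(19835996/541) = 541/19835996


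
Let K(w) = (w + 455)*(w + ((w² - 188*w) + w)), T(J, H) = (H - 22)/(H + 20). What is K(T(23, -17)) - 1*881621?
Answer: 261833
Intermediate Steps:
T(J, H) = (-22 + H)/(20 + H)
K(w) = (455 + w)*(w² - 186*w) (K(w) = (455 + w)*(w + (w² - 187*w)) = (455 + w)*(w² - 186*w))
K(T(23, -17)) - 1*881621 = ((-22 - 17)/(20 - 17))*(-84630 + ((-22 - 17)/(20 - 17))² + 269*((-22 - 17)/(20 - 17))) - 1*881621 = (-39/3)*(-84630 + (-39/3)² + 269*(-39/3)) - 881621 = ((⅓)*(-39))*(-84630 + ((⅓)*(-39))² + 269*((⅓)*(-39))) - 881621 = -13*(-84630 + (-13)² + 269*(-13)) - 881621 = -13*(-84630 + 169 - 3497) - 881621 = -13*(-87958) - 881621 = 1143454 - 881621 = 261833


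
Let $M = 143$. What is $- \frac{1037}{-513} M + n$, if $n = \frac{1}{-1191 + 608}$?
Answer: $\frac{86453140}{299079} \approx 289.06$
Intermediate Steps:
$n = - \frac{1}{583}$ ($n = \frac{1}{-583} = - \frac{1}{583} \approx -0.0017153$)
$- \frac{1037}{-513} M + n = - \frac{1037}{-513} \cdot 143 - \frac{1}{583} = \left(-1037\right) \left(- \frac{1}{513}\right) 143 - \frac{1}{583} = \frac{1037}{513} \cdot 143 - \frac{1}{583} = \frac{148291}{513} - \frac{1}{583} = \frac{86453140}{299079}$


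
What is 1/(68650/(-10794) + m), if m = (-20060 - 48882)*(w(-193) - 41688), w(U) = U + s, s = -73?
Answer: 5397/15610243194871 ≈ 3.4573e-10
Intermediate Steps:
w(U) = -73 + U (w(U) = U - 73 = -73 + U)
m = 2892392668 (m = (-20060 - 48882)*((-73 - 193) - 41688) = -68942*(-266 - 41688) = -68942*(-41954) = 2892392668)
1/(68650/(-10794) + m) = 1/(68650/(-10794) + 2892392668) = 1/(68650*(-1/10794) + 2892392668) = 1/(-34325/5397 + 2892392668) = 1/(15610243194871/5397) = 5397/15610243194871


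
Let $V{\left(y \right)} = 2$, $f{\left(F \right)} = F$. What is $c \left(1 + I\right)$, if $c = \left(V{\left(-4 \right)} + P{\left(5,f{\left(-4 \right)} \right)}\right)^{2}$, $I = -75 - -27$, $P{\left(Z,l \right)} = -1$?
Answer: $-47$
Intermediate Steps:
$I = -48$ ($I = -75 + 27 = -48$)
$c = 1$ ($c = \left(2 - 1\right)^{2} = 1^{2} = 1$)
$c \left(1 + I\right) = 1 \left(1 - 48\right) = 1 \left(-47\right) = -47$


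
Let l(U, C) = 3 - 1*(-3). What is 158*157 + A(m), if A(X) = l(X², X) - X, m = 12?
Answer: 24800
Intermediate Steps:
l(U, C) = 6 (l(U, C) = 3 + 3 = 6)
A(X) = 6 - X
158*157 + A(m) = 158*157 + (6 - 1*12) = 24806 + (6 - 12) = 24806 - 6 = 24800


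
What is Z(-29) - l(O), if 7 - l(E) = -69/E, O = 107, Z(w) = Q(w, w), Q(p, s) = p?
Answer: -3921/107 ≈ -36.645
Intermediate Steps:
Z(w) = w
l(E) = 7 + 69/E (l(E) = 7 - (-69)/E = 7 + 69/E)
Z(-29) - l(O) = -29 - (7 + 69/107) = -29 - 1*818/107 = -29 - 818/107 = -3921/107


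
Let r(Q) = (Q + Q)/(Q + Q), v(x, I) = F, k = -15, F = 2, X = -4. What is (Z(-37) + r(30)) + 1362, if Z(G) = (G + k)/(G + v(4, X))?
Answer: 47757/35 ≈ 1364.5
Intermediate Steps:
v(x, I) = 2
Z(G) = (-15 + G)/(2 + G) (Z(G) = (G - 15)/(G + 2) = (-15 + G)/(2 + G))
r(Q) = 1 (r(Q) = (2*Q)/((2*Q)) = (2*Q)*(1/(2*Q)) = 1)
(Z(-37) + r(30)) + 1362 = ((-15 - 37)/(2 - 37) + 1) + 1362 = (-52/(-35) + 1) + 1362 = (-1/35*(-52) + 1) + 1362 = (52/35 + 1) + 1362 = 87/35 + 1362 = 47757/35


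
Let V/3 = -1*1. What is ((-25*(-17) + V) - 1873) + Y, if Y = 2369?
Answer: 918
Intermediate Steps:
V = -3 (V = 3*(-1*1) = 3*(-1) = -3)
((-25*(-17) + V) - 1873) + Y = ((-25*(-17) - 3) - 1873) + 2369 = ((425 - 3) - 1873) + 2369 = (422 - 1873) + 2369 = -1451 + 2369 = 918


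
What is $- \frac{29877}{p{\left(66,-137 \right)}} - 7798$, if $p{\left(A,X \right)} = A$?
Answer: $- \frac{181515}{22} \approx -8250.7$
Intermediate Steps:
$- \frac{29877}{p{\left(66,-137 \right)}} - 7798 = - \frac{29877}{66} - 7798 = \left(-29877\right) \frac{1}{66} - 7798 = - \frac{9959}{22} - 7798 = - \frac{181515}{22}$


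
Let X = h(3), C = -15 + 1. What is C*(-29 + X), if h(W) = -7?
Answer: 504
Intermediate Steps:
C = -14
X = -7
C*(-29 + X) = -14*(-29 - 7) = -14*(-36) = 504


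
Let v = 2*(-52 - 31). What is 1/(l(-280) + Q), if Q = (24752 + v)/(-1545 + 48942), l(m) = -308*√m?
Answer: 582651321/29835353006340338 + 345957243786*I*√70/14917676503170169 ≈ 1.9529e-8 + 0.00019403*I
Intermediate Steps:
v = -166 (v = 2*(-83) = -166)
Q = 24586/47397 (Q = (24752 - 166)/(-1545 + 48942) = 24586/47397 ≈ 0.51872)
1/(l(-280) + Q) = 1/(-616*I*√70 + 24586/47397) = 1/(24586/47397 - 616*I*√70)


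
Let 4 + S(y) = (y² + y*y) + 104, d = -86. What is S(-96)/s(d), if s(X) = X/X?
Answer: 18532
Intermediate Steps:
S(y) = 100 + 2*y² (S(y) = -4 + ((y² + y*y) + 104) = -4 + ((y² + y²) + 104) = -4 + (2*y² + 104) = -4 + (104 + 2*y²) = 100 + 2*y²)
s(X) = 1
S(-96)/s(d) = (100 + 2*(-96)²)/1 = (100 + 2*9216)*1 = (100 + 18432)*1 = 18532*1 = 18532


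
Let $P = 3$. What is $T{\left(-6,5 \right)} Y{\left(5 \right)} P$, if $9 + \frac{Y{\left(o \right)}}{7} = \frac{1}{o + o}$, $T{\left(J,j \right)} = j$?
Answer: $- \frac{1869}{2} \approx -934.5$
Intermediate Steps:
$Y{\left(o \right)} = -63 + \frac{7}{2 o}$ ($Y{\left(o \right)} = -63 + \frac{7}{o + o} = -63 + \frac{7}{2 o}$)
$T{\left(-6,5 \right)} Y{\left(5 \right)} P = 5 \left(-63 + \frac{7}{2 \cdot 5}\right) 3 = 5 \left(-63 + \frac{7}{2} \cdot \frac{1}{5}\right) 3 = 5 \left(-63 + \frac{7}{10}\right) 3 = 5 \left(- \frac{623}{10}\right) 3 = \left(- \frac{623}{2}\right) 3 = - \frac{1869}{2}$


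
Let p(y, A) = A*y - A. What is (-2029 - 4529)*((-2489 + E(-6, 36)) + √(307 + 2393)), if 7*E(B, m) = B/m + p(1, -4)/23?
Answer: 114261127/7 - 196740*√3 ≈ 1.5982e+7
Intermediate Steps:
p(y, A) = -A + A*y
E(B, m) = B/(7*m) (E(B, m) = (B/m - 4*(-1 + 1)/23)/7 = (B/m - 4*0*(1/23))/7 = (B/m + 0*(1/23))/7 = (B/m + 0)/7 = (B/m)/7 = B/(7*m))
(-2029 - 4529)*((-2489 + E(-6, 36)) + √(307 + 2393)) = (-2029 - 4529)*((-2489 + (⅐)*(-6)/36) + √(307 + 2393)) = -6558*((-2489 + (⅐)*(-6)*(1/36)) + √2700) = -6558*((-2489 - 1/42) + 30*√3) = -6558*(-104539/42 + 30*√3) = 114261127/7 - 196740*√3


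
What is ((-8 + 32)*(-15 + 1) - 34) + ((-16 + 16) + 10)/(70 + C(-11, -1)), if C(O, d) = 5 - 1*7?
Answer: -12575/34 ≈ -369.85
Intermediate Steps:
C(O, d) = -2 (C(O, d) = 5 - 7 = -2)
((-8 + 32)*(-15 + 1) - 34) + ((-16 + 16) + 10)/(70 + C(-11, -1)) = ((-8 + 32)*(-15 + 1) - 34) + ((-16 + 16) + 10)/(70 - 2) = (24*(-14) - 34) + (0 + 10)/68 = (-336 - 34) + 10*(1/68) = -370 + 5/34 = -12575/34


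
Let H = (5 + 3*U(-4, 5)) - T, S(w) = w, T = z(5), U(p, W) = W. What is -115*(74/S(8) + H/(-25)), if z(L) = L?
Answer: -3979/4 ≈ -994.75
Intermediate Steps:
T = 5
H = 15 (H = (5 + 3*5) - 1*5 = (5 + 15) - 5 = 20 - 5 = 15)
-115*(74/S(8) + H/(-25)) = -115*(74/8 + 15/(-25)) = -115*(74*(1/8) + 15*(-1/25)) = -115*(37/4 - 3/5) = -115*173/20 = -3979/4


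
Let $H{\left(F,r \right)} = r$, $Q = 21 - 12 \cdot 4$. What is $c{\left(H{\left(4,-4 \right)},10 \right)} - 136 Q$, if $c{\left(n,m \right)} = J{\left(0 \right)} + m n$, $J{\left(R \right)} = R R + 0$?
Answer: $3632$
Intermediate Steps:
$Q = -27$ ($Q = 21 - 48 = -27$)
$J{\left(R \right)} = R^{2}$ ($J{\left(R \right)} = R^{2} + 0 = R^{2}$)
$c{\left(n,m \right)} = m n$ ($c{\left(n,m \right)} = 0^{2} + m n = 0 + m n = m n$)
$c{\left(H{\left(4,-4 \right)},10 \right)} - 136 Q = 10 \left(-4\right) - -3672 = -40 + 3672 = 3632$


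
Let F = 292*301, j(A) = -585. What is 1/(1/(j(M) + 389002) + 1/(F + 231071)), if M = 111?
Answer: 123890651571/707380 ≈ 1.7514e+5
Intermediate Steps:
F = 87892
1/(1/(j(M) + 389002) + 1/(F + 231071)) = 1/(1/(-585 + 389002) + 1/(87892 + 231071)) = 1/(1/388417 + 1/318963) = 1/(707380/123890651571) = 123890651571/707380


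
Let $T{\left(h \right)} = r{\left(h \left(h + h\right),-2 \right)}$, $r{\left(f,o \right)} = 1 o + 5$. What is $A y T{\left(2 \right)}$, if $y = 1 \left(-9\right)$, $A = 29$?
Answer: $-783$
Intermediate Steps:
$r{\left(f,o \right)} = 5 + o$ ($r{\left(f,o \right)} = o + 5 = 5 + o$)
$T{\left(h \right)} = 3$ ($T{\left(h \right)} = 5 - 2 = 3$)
$y = -9$
$A y T{\left(2 \right)} = 29 \left(-9\right) 3 = \left(-261\right) 3 = -783$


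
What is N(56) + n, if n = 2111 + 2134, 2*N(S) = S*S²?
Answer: 92053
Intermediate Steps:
N(S) = S³/2 (N(S) = (S*S²)/2 = S³/2)
n = 4245
N(56) + n = (½)*56³ + 4245 = (½)*175616 + 4245 = 87808 + 4245 = 92053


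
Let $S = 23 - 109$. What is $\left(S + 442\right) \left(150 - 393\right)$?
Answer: $-86508$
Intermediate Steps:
$S = -86$ ($S = 23 - 109 = -86$)
$\left(S + 442\right) \left(150 - 393\right) = \left(-86 + 442\right) \left(150 - 393\right) = 356 \left(-243\right) = -86508$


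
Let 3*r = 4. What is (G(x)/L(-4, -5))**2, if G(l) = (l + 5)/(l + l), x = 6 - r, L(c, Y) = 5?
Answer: 841/19600 ≈ 0.042908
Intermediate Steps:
r = 4/3 (r = (1/3)*4 = 4/3 ≈ 1.3333)
x = 14/3 (x = 6 - 1*4/3 = 6 - 4/3 = 14/3 ≈ 4.6667)
G(l) = (5 + l)/(2*l) (G(l) = (5 + l)/((2*l)) = (5 + l)*(1/(2*l)) = (5 + l)/(2*l))
(G(x)/L(-4, -5))**2 = (((5 + 14/3)/(2*(14/3)))/5)**2 = (((1/2)*(3/14)*(29/3))*(1/5))**2 = ((29/28)*(1/5))**2 = (29/140)**2 = 841/19600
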